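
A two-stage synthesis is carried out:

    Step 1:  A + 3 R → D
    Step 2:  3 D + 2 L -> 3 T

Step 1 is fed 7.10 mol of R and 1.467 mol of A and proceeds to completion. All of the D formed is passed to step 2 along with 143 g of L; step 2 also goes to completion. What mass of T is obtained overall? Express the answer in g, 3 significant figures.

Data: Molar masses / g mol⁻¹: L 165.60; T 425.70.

551 g

Step 1:
n(R) = 7.100 mol
n(A) = 1.467 mol
n/ν → R: 2.367, A: 1.467; A is limiting.
n(D) produced = (1/1) × 1.467 = 1.467 mol
Step 2:
n(D) available = 1.467 mol
n(L) = 143.0 / 165.60 = 0.8635 mol
n/ν → D: 0.4890, L: 0.4318; L is limiting.
n(T) = (3/2) × 0.8635 = 1.295 mol
mass = 1.295 × 425.70 = 551.3 g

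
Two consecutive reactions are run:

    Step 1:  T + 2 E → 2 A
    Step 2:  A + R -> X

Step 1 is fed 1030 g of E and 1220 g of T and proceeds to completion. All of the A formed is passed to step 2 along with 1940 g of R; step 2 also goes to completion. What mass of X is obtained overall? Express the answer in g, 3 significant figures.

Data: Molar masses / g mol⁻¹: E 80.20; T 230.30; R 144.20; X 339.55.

3600 g

Step 1:
n(E) = 1030 / 80.20 = 12.84 mol
n(T) = 1220 / 230.30 = 5.297 mol
n/ν → E: 6.420, T: 5.297; T is limiting.
n(A) produced = (2/1) × 5.297 = 10.59 mol
Step 2:
n(A) available = 10.59 mol
n(R) = 1940 / 144.20 = 13.45 mol
n/ν → A: 10.59, R: 13.45; A is limiting.
n(X) = (1/1) × 10.59 = 10.59 mol
mass = 10.59 × 339.55 = 3596 g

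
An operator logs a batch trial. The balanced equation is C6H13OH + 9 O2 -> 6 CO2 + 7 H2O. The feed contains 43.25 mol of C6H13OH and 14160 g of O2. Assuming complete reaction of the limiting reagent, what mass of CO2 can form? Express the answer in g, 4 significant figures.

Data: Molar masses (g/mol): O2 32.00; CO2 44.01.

11420 g

n(C6H13OH) = 43.25 mol
n(O2) = 14160 / 32.00 = 442.5 mol
n/ν for C6H13OH = 43.25/1 = 43.25
n/ν for O2 = 442.5/9 = 49.17
Smallest n/ν is C6H13OH → limiting reagent.
n(CO2) = (6/1) × 43.25 = 259.5 mol
mass = 259.5 × 44.01 = 11420 g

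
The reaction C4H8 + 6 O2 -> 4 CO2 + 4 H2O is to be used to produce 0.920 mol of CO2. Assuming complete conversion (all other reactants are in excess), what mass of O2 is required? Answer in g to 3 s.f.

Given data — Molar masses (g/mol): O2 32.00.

44.2 g

n(CO2) = 0.9200 mol
n(O2) = (6/4) × 0.9200 = 1.380 mol
mass = 1.380 × 32.00 = 44.16 g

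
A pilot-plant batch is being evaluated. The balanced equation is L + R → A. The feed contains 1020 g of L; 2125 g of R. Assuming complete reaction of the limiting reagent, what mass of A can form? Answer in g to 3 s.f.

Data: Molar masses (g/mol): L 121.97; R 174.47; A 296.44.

n(L) = 1020 / 121.97 = 8.363 mol
n(R) = 2125 / 174.47 = 12.18 mol
n/ν → L: 8.363, R: 12.18; L is limiting.
n(A) = (1/1) × 8.363 = 8.363 mol
mass = 8.363 × 296.44 = 2479 g

2480 g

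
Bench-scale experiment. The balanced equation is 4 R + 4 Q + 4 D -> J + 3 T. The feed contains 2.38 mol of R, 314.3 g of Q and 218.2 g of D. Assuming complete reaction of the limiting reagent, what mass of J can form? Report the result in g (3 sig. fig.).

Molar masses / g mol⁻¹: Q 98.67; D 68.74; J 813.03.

484 g

n(R) = 2.380 mol
n(Q) = 314.3 / 98.67 = 3.185 mol
n(D) = 218.2 / 68.74 = 3.174 mol
n/ν for R = 2.380/4 = 0.5950
n/ν for Q = 3.185/4 = 0.7963
n/ν for D = 3.174/4 = 0.7935
Smallest n/ν is R → limiting reagent.
n(J) = (1/4) × 2.380 = 0.5950 mol
mass = 0.5950 × 813.03 = 483.8 g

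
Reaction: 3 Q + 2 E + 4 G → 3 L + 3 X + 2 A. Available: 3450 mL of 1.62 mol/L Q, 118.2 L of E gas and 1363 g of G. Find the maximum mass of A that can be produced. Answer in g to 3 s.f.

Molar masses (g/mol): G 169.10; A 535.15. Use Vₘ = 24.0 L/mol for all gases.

1990 g

n(Q) = 1.62 × 3450/1000 = 5.589 mol
n(E) = 118.2 / 24.0 = 4.925 mol
n(G) = 1363 / 169.10 = 8.060 mol
n/ν → Q: 1.863, E: 2.463, G: 2.015; Q is limiting.
n(A) = (2/3) × 5.589 = 3.726 mol
mass = 3.726 × 535.15 = 1994 g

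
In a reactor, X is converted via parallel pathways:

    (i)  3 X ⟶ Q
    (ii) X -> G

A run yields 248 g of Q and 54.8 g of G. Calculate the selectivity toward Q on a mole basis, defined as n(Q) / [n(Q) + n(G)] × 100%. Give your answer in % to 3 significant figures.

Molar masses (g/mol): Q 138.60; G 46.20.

n(Q) = 248 / 138.60 = 1.789 mol
n(G) = 54.8 / 46.20 = 1.186 mol
selectivity = 1.789/(1.789+1.186) × 100 = 60.13 %

60.1 %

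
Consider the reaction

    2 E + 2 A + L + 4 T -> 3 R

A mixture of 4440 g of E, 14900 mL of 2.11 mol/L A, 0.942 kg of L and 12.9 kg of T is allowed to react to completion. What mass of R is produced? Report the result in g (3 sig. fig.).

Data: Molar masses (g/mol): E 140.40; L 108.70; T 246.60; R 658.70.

17100 g

n(E) = 4440 / 140.40 = 31.62 mol
n(A) = 2.11 × 14900/1000 = 31.44 mol
n(L) = 0.9420×1000 / 108.70 = 8.666 mol
n(T) = 12.90×1000 / 246.60 = 52.31 mol
n/ν for E = 31.62/2 = 15.81
n/ν for A = 31.44/2 = 15.72
n/ν for L = 8.666/1 = 8.666
n/ν for T = 52.31/4 = 13.08
Smallest n/ν is L → limiting reagent.
n(R) = (3/1) × 8.666 = 26.00 mol
mass = 26.00 × 658.70 = 17130 g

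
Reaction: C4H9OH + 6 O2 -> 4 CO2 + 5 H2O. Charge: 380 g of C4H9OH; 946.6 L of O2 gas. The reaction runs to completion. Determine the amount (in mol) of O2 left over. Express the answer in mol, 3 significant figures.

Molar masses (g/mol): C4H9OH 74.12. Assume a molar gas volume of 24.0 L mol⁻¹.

n(C4H9OH) = 380.0 / 74.12 = 5.127 mol
n(O2) = 946.6 / 24.0 = 39.44 mol
n/ν for C4H9OH = 5.127/1 = 5.127
n/ν for O2 = 39.44/6 = 6.573
Smallest n/ν is C4H9OH → limiting reagent.
O2 consumed = (6/1) × 5.127 = 30.76 mol
O2 remaining = 39.44 − 30.76 = 8.680 mol

8.68 mol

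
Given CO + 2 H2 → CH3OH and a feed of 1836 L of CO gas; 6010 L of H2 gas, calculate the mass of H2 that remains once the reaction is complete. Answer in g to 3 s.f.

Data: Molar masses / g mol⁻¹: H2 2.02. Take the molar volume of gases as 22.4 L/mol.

211 g

n(CO) = 1836 / 22.4 = 81.96 mol
n(H2) = 6010 / 22.4 = 268.3 mol
n/ν for CO = 81.96/1 = 81.96
n/ν for H2 = 268.3/2 = 134.2
Smallest n/ν is CO → limiting reagent.
H2 consumed = (2/1) × 81.96 = 163.9 mol
H2 remaining = 268.3 − 163.9 = 104.4 mol
mass = 104.4 × 2.02 = 210.9 g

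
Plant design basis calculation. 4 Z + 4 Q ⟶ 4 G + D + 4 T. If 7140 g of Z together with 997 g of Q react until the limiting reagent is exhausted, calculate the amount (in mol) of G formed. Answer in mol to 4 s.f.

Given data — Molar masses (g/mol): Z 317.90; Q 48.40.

n(Z) = 7140 / 317.90 = 22.46 mol
n(Q) = 997.0 / 48.40 = 20.60 mol
n/ν for Z = 22.46/4 = 5.615
n/ν for Q = 20.60/4 = 5.150
Smallest n/ν is Q → limiting reagent.
n(G) = (4/4) × 20.60 = 20.60 mol

20.60 mol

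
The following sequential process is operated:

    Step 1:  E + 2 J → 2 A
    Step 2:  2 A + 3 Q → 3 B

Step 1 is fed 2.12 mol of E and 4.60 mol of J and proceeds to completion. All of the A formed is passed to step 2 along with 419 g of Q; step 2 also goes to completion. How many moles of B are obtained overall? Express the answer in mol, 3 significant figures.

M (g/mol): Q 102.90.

4.07 mol

Step 1:
n(E) = 2.120 mol
n(J) = 4.600 mol
n/ν → E: 2.120, J: 2.300; E is limiting.
n(A) produced = (2/1) × 2.120 = 4.240 mol
Step 2:
n(A) available = 4.240 mol
n(Q) = 419.0 / 102.90 = 4.072 mol
n/ν → A: 2.120, Q: 1.357; Q is limiting.
n(B) = (3/3) × 4.072 = 4.072 mol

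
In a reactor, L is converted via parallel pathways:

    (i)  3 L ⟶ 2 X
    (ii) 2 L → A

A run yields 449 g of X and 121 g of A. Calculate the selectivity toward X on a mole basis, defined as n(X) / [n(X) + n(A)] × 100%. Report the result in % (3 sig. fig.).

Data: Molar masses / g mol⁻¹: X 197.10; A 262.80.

83.2 %

n(X) = 449 / 197.10 = 2.278 mol
n(A) = 121 / 262.80 = 0.4604 mol
selectivity = 2.278/(2.278+0.4604) × 100 = 83.19 %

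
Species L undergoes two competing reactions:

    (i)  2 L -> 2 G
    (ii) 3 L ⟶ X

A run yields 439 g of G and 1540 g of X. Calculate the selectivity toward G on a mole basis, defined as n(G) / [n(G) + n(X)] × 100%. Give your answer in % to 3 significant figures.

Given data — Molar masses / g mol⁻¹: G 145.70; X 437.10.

46.1 %

n(G) = 439 / 145.70 = 3.013 mol
n(X) = 1540 / 437.10 = 3.523 mol
selectivity = 3.013/(3.013+3.523) × 100 = 46.10 %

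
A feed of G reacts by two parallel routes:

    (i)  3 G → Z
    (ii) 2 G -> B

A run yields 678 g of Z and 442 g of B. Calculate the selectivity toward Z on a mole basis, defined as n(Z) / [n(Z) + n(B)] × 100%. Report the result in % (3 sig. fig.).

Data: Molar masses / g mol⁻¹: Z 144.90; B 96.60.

50.6 %

n(Z) = 678 / 144.90 = 4.679 mol
n(B) = 442 / 96.60 = 4.576 mol
selectivity = 4.679/(4.679+4.576) × 100 = 50.56 %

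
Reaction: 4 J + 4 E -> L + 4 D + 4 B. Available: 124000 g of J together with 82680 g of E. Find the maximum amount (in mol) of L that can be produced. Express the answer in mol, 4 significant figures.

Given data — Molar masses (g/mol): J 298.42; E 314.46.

n(J) = 124000 / 298.42 = 415.5 mol
n(E) = 82680 / 314.46 = 262.9 mol
n/ν for J = 415.5/4 = 103.9
n/ν for E = 262.9/4 = 65.73
Smallest n/ν is E → limiting reagent.
n(L) = (1/4) × 262.9 = 65.73 mol

65.73 mol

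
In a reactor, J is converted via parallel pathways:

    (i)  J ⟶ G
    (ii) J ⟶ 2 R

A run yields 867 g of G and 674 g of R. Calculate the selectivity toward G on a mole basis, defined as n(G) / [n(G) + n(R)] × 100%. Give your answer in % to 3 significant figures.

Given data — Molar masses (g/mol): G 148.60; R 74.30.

n(G) = 867 / 148.60 = 5.834 mol
n(R) = 674 / 74.30 = 9.071 mol
selectivity = 5.834/(5.834+9.071) × 100 = 39.14 %

39.1 %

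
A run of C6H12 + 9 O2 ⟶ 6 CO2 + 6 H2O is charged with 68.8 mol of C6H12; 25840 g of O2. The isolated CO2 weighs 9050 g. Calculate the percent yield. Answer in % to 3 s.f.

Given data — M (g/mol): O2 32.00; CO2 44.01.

49.8 %

n(C6H12) = 68.80 mol
n(O2) = 25840 / 32.00 = 807.5 mol
n/ν → C6H12: 68.80, O2: 89.72; C6H12 is limiting.
theoretical n(CO2) = (6/1) × 68.80 = 412.8 mol → 18170 g
% yield = 9050 / 18170 × 100 = 49.81 %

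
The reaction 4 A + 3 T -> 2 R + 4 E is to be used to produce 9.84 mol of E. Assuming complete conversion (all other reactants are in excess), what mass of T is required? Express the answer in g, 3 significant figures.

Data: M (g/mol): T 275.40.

2030 g

n(E) = 9.840 mol
n(T) = (3/4) × 9.840 = 7.380 mol
mass = 7.380 × 275.40 = 2032 g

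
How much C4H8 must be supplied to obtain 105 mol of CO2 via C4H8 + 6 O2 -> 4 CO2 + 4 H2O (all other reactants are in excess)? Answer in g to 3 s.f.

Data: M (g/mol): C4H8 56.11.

n(CO2) = 105.0 mol
n(C4H8) = (1/4) × 105.0 = 26.25 mol
mass = 26.25 × 56.11 = 1473 g

1470 g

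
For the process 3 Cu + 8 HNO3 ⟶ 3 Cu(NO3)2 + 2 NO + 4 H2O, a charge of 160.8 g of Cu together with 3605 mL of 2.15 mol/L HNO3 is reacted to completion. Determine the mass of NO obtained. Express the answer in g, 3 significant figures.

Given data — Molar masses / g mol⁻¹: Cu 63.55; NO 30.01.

50.6 g

n(Cu) = 160.8 / 63.55 = 2.530 mol
n(HNO3) = 2.15 × 3605/1000 = 7.751 mol
n/ν for Cu = 2.530/3 = 0.8433
n/ν for HNO3 = 7.751/8 = 0.9689
Smallest n/ν is Cu → limiting reagent.
n(NO) = (2/3) × 2.530 = 1.687 mol
mass = 1.687 × 30.01 = 50.63 g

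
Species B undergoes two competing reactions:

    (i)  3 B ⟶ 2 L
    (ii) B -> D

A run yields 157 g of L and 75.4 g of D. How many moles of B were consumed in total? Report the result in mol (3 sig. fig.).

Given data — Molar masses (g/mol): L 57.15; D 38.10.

n(L) = 157 / 57.15 = 2.747 mol
n(D) = 75.4 / 38.10 = 1.979 mol
n(B) via (i) = (3/2)×2.747 = 4.121 mol
n(B) via (ii) = (1/1)×1.979 = 1.979 mol
total n(B) = 4.121 + 1.979 = 6.100 mol

6.10 mol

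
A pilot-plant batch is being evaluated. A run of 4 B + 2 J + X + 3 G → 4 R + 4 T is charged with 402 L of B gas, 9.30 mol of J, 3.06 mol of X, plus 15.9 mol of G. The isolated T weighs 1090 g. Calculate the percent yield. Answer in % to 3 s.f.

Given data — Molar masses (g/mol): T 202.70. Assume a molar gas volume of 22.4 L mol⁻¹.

43.9 %

n(B) = 402.0 / 22.4 = 17.95 mol
n(J) = 9.300 mol
n(X) = 3.060 mol
n(G) = 15.90 mol
n/ν for B = 17.95/4 = 4.488
n/ν for J = 9.300/2 = 4.650
n/ν for X = 3.060/1 = 3.060
n/ν for G = 15.90/3 = 5.300
Smallest n/ν is X → limiting reagent.
theoretical n(T) = (4/1) × 3.060 = 12.24 mol → 2481 g
% yield = 1090 / 2481 × 100 = 43.93 %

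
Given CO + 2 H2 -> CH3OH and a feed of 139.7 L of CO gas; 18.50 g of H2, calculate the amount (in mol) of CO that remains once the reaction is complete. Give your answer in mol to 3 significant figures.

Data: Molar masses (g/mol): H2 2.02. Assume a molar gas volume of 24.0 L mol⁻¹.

n(CO) = 139.7 / 24.0 = 5.821 mol
n(H2) = 18.50 / 2.02 = 9.158 mol
n/ν for CO = 5.821/1 = 5.821
n/ν for H2 = 9.158/2 = 4.579
Smallest n/ν is H2 → limiting reagent.
CO consumed = (1/2) × 9.158 = 4.579 mol
CO remaining = 5.821 − 4.579 = 1.242 mol

1.24 mol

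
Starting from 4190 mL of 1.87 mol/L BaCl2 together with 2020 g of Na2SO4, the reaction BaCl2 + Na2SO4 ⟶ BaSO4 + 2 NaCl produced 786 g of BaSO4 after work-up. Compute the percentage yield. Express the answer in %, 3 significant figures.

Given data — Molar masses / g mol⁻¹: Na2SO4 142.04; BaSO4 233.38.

43.0 %

n(BaCl2) = 1.87 × 4190/1000 = 7.835 mol
n(Na2SO4) = 2020 / 142.04 = 14.22 mol
n/ν for BaCl2 = 7.835/1 = 7.835
n/ν for Na2SO4 = 14.22/1 = 14.22
Smallest n/ν is BaCl2 → limiting reagent.
theoretical n(BaSO4) = (1/1) × 7.835 = 7.835 mol → 1829 g
% yield = 786 / 1829 × 100 = 42.97 %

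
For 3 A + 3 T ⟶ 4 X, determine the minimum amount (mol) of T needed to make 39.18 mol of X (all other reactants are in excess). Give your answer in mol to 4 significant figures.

n(X) = 39.18 mol
n(T) = (3/4) × 39.18 = 29.39 mol

29.39 mol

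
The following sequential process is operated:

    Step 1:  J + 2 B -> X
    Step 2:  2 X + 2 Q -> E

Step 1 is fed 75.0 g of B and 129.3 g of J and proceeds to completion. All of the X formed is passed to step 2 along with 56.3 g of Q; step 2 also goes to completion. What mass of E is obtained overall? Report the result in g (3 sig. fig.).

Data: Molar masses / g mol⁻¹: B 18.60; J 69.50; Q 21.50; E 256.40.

239 g

Step 1:
n(B) = 75.00 / 18.60 = 4.032 mol
n(J) = 129.3 / 69.50 = 1.860 mol
n/ν → B: 2.016, J: 1.860; J is limiting.
n(X) produced = (1/1) × 1.860 = 1.860 mol
Step 2:
n(X) available = 1.860 mol
n(Q) = 56.30 / 21.50 = 2.619 mol
n/ν → X: 0.9300, Q: 1.310; X is limiting.
n(E) = (1/2) × 1.860 = 0.9300 mol
mass = 0.9300 × 256.40 = 238.5 g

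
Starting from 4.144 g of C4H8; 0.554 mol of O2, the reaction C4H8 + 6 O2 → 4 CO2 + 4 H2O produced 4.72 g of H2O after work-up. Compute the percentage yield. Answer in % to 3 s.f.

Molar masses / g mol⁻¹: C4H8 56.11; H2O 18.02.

n(C4H8) = 4.144 / 56.11 = 0.07385 mol
n(O2) = 0.5540 mol
n/ν for C4H8 = 0.07385/1 = 0.07385
n/ν for O2 = 0.5540/6 = 0.09233
Smallest n/ν is C4H8 → limiting reagent.
theoretical n(H2O) = (4/1) × 0.07385 = 0.2954 mol → 5.323 g
% yield = 4.72 / 5.323 × 100 = 88.67 %

88.7 %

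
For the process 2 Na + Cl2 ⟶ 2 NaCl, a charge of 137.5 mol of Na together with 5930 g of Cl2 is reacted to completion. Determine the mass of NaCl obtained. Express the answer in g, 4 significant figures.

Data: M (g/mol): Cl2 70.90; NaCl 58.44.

8036 g

n(Na) = 137.5 mol
n(Cl2) = 5930 / 70.90 = 83.64 mol
n/ν for Na = 137.5/2 = 68.75
n/ν for Cl2 = 83.64/1 = 83.64
Smallest n/ν is Na → limiting reagent.
n(NaCl) = (2/2) × 137.5 = 137.5 mol
mass = 137.5 × 58.44 = 8036 g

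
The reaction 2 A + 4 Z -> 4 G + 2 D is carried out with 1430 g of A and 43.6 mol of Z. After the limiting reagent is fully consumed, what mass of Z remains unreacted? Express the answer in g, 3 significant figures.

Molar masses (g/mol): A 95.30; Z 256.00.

n(A) = 1430 / 95.30 = 15.01 mol
n(Z) = 43.60 mol
n/ν for A = 15.01/2 = 7.505
n/ν for Z = 43.60/4 = 10.90
Smallest n/ν is A → limiting reagent.
Z consumed = (4/2) × 15.01 = 30.02 mol
Z remaining = 43.60 − 30.02 = 13.58 mol
mass = 13.58 × 256.00 = 3476 g

3480 g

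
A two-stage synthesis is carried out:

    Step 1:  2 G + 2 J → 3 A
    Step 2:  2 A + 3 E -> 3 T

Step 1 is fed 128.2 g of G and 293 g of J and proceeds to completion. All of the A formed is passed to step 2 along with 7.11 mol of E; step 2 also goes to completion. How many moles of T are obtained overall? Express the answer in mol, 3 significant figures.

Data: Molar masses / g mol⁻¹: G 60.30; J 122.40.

Step 1:
n(G) = 128.2 / 60.30 = 2.126 mol
n(J) = 293.0 / 122.40 = 2.394 mol
n/ν for G = 2.126/2 = 1.063
n/ν for J = 2.394/2 = 1.197
Smallest n/ν is G → limiting reagent.
n(A) produced = (3/2) × 2.126 = 3.189 mol
Step 2:
n(A) available = 3.189 mol
n(E) = 7.110 mol
n/ν for A = 3.189/2 = 1.595
n/ν for E = 7.110/3 = 2.370
Smallest n/ν is A → limiting reagent.
n(T) = (3/2) × 3.189 = 4.784 mol

4.78 mol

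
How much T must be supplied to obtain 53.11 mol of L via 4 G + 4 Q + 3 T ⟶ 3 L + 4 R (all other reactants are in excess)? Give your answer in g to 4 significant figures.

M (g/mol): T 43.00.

n(L) = 53.11 mol
n(T) = (3/3) × 53.11 = 53.11 mol
mass = 53.11 × 43.00 = 2284 g

2284 g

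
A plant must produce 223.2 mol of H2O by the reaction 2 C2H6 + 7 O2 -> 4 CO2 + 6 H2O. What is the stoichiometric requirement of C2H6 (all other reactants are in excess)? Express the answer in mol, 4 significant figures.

74.40 mol

n(H2O) = 223.2 mol
n(C2H6) = (2/6) × 223.2 = 74.40 mol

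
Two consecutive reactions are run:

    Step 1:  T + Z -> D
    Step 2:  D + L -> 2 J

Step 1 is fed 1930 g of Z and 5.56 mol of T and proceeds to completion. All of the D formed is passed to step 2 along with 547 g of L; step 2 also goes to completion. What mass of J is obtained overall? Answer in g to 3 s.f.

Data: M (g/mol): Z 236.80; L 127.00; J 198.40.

1710 g

Step 1:
n(Z) = 1930 / 236.80 = 8.150 mol
n(T) = 5.560 mol
n/ν for Z = 8.150/1 = 8.150
n/ν for T = 5.560/1 = 5.560
Smallest n/ν is T → limiting reagent.
n(D) produced = (1/1) × 5.560 = 5.560 mol
Step 2:
n(D) available = 5.560 mol
n(L) = 547.0 / 127.00 = 4.307 mol
n/ν for D = 5.560/1 = 5.560
n/ν for L = 4.307/1 = 4.307
Smallest n/ν is L → limiting reagent.
n(J) = (2/1) × 4.307 = 8.614 mol
mass = 8.614 × 198.40 = 1709 g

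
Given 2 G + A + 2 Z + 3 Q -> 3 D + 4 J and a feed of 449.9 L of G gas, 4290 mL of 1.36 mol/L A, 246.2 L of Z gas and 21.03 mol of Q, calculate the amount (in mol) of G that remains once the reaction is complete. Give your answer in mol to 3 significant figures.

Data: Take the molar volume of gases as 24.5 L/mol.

8.31 mol

n(G) = 449.9 / 24.5 = 18.36 mol
n(A) = 1.36 × 4290/1000 = 5.834 mol
n(Z) = 246.2 / 24.5 = 10.05 mol
n(Q) = 21.03 mol
n/ν for G = 18.36/2 = 9.180
n/ν for A = 5.834/1 = 5.834
n/ν for Z = 10.05/2 = 5.025
n/ν for Q = 21.03/3 = 7.010
Smallest n/ν is Z → limiting reagent.
G consumed = (2/2) × 10.05 = 10.05 mol
G remaining = 18.36 − 10.05 = 8.310 mol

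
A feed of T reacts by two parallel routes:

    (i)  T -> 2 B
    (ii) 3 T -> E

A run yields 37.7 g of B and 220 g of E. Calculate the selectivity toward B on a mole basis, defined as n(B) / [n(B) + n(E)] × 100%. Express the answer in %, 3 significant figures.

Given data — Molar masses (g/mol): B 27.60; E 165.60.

50.7 %

n(B) = 37.7 / 27.60 = 1.366 mol
n(E) = 220 / 165.60 = 1.329 mol
selectivity = 1.366/(1.366+1.329) × 100 = 50.69 %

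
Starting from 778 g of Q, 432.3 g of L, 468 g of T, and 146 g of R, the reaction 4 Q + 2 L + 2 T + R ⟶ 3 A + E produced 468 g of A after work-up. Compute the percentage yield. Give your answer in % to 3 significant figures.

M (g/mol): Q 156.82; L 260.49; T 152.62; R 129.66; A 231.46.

n(Q) = 778.0 / 156.82 = 4.961 mol
n(L) = 432.3 / 260.49 = 1.660 mol
n(T) = 468.0 / 152.62 = 3.066 mol
n(R) = 146.0 / 129.66 = 1.126 mol
n/ν → Q: 1.240, L: 0.8300, T: 1.533, R: 1.126; L is limiting.
theoretical n(A) = (3/2) × 1.660 = 2.490 mol → 576.3 g
% yield = 468 / 576.3 × 100 = 81.21 %

81.2 %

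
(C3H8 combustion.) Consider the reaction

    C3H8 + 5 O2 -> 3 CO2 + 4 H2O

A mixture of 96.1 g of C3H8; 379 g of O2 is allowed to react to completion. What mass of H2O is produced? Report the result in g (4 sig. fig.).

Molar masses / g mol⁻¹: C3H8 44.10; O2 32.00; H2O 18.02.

n(C3H8) = 96.10 / 44.10 = 2.179 mol
n(O2) = 379.0 / 32.00 = 11.84 mol
n/ν for C3H8 = 2.179/1 = 2.179
n/ν for O2 = 11.84/5 = 2.368
Smallest n/ν is C3H8 → limiting reagent.
n(H2O) = (4/1) × 2.179 = 8.716 mol
mass = 8.716 × 18.02 = 157.1 g

157.1 g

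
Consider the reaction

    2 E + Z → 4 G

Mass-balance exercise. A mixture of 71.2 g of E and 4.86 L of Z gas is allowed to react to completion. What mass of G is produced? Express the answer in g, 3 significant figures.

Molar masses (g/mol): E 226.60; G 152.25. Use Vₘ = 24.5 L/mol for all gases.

n(E) = 71.20 / 226.60 = 0.3142 mol
n(Z) = 4.860 / 24.5 = 0.1984 mol
n/ν for E = 0.3142/2 = 0.1571
n/ν for Z = 0.1984/1 = 0.1984
Smallest n/ν is E → limiting reagent.
n(G) = (4/2) × 0.3142 = 0.6284 mol
mass = 0.6284 × 152.25 = 95.67 g

95.7 g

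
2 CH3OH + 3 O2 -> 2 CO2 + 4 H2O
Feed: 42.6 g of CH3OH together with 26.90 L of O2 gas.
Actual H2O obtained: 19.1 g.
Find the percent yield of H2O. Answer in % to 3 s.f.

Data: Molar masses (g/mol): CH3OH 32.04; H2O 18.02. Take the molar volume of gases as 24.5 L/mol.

72.4 %

n(CH3OH) = 42.60 / 32.04 = 1.330 mol
n(O2) = 26.90 / 24.5 = 1.098 mol
n/ν → CH3OH: 0.6650, O2: 0.3660; O2 is limiting.
theoretical n(H2O) = (4/3) × 1.098 = 1.464 mol → 26.38 g
% yield = 19.1 / 26.38 × 100 = 72.40 %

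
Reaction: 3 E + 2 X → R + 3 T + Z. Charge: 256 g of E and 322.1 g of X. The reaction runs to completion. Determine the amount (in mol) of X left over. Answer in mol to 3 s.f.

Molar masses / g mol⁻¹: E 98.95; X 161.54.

0.269 mol

n(E) = 256.0 / 98.95 = 2.587 mol
n(X) = 322.1 / 161.54 = 1.994 mol
n/ν for E = 2.587/3 = 0.8623
n/ν for X = 1.994/2 = 0.9970
Smallest n/ν is E → limiting reagent.
X consumed = (2/3) × 2.587 = 1.725 mol
X remaining = 1.994 − 1.725 = 0.2690 mol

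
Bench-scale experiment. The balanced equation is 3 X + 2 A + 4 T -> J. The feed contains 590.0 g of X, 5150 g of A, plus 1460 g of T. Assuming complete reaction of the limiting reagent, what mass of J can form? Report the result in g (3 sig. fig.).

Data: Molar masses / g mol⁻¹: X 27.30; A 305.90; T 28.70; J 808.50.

n(X) = 590.0 / 27.30 = 21.61 mol
n(A) = 5150 / 305.90 = 16.84 mol
n(T) = 1460 / 28.70 = 50.87 mol
n/ν for X = 21.61/3 = 7.203
n/ν for A = 16.84/2 = 8.420
n/ν for T = 50.87/4 = 12.72
Smallest n/ν is X → limiting reagent.
n(J) = (1/3) × 21.61 = 7.203 mol
mass = 7.203 × 808.50 = 5824 g

5820 g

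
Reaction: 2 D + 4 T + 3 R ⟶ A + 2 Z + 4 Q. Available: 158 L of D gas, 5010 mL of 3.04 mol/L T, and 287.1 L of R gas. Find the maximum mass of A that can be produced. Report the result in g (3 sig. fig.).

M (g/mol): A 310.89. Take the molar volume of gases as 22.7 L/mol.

n(D) = 158.0 / 22.7 = 6.960 mol
n(T) = 3.04 × 5010/1000 = 15.23 mol
n(R) = 287.1 / 22.7 = 12.65 mol
n/ν for D = 6.960/2 = 3.480
n/ν for T = 15.23/4 = 3.808
n/ν for R = 12.65/3 = 4.217
Smallest n/ν is D → limiting reagent.
n(A) = (1/2) × 6.960 = 3.480 mol
mass = 3.480 × 310.89 = 1082 g

1080 g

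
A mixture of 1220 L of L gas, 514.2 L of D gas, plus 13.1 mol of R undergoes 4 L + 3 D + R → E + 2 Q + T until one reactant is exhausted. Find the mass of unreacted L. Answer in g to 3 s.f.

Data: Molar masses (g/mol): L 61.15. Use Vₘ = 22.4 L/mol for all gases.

1460 g

n(L) = 1220 / 22.4 = 54.46 mol
n(D) = 514.2 / 22.4 = 22.96 mol
n(R) = 13.10 mol
n/ν → L: 13.62, D: 7.653, R: 13.10; D is limiting.
L consumed = (4/3) × 22.96 = 30.61 mol
L remaining = 54.46 − 30.61 = 23.85 mol
mass = 23.85 × 61.15 = 1458 g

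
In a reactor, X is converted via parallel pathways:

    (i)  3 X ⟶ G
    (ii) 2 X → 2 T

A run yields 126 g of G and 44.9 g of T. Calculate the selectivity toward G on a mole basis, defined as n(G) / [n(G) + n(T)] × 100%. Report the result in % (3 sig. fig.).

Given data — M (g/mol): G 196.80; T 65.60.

48.3 %

n(G) = 126 / 196.80 = 0.6402 mol
n(T) = 44.9 / 65.60 = 0.6845 mol
selectivity = 0.6402/(0.6402+0.6845) × 100 = 48.33 %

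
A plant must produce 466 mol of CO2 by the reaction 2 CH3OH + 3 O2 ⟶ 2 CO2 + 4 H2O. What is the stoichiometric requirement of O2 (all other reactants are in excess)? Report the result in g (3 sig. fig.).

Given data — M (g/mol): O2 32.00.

22400 g

n(CO2) = 466.0 mol
n(O2) = (3/2) × 466.0 = 699.0 mol
mass = 699.0 × 32.00 = 22370 g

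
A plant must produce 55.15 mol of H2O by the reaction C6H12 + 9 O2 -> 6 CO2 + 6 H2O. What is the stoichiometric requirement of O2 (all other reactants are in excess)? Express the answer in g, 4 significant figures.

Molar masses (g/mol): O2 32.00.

n(H2O) = 55.15 mol
n(O2) = (9/6) × 55.15 = 82.73 mol
mass = 82.73 × 32.00 = 2647 g

2647 g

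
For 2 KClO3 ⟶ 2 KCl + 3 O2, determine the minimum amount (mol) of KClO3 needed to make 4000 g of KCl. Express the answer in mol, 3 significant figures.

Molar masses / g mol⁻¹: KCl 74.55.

53.7 mol

n(KCl) = 4000 / 74.55 = 53.66 mol
n(KClO3) = (2/2) × 53.66 = 53.66 mol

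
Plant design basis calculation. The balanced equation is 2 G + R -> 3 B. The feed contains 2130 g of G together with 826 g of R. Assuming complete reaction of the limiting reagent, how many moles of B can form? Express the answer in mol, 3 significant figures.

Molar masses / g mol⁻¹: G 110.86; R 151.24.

16.4 mol

n(G) = 2130 / 110.86 = 19.21 mol
n(R) = 826.0 / 151.24 = 5.462 mol
n/ν for G = 19.21/2 = 9.605
n/ν for R = 5.462/1 = 5.462
Smallest n/ν is R → limiting reagent.
n(B) = (3/1) × 5.462 = 16.39 mol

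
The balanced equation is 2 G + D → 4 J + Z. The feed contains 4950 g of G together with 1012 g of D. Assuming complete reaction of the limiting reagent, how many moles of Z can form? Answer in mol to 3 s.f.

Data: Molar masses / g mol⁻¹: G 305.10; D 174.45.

n(G) = 4950 / 305.10 = 16.22 mol
n(D) = 1012 / 174.45 = 5.801 mol
n/ν → G: 8.110, D: 5.801; D is limiting.
n(Z) = (1/1) × 5.801 = 5.801 mol

5.80 mol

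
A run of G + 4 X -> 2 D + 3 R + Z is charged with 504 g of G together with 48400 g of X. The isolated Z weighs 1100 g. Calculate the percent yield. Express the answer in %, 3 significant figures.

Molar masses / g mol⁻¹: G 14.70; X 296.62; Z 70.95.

n(G) = 504.0 / 14.70 = 34.29 mol
n(X) = 48400 / 296.62 = 163.2 mol
n/ν for G = 34.29/1 = 34.29
n/ν for X = 163.2/4 = 40.80
Smallest n/ν is G → limiting reagent.
theoretical n(Z) = (1/1) × 34.29 = 34.29 mol → 2433 g
% yield = 1100 / 2433 × 100 = 45.21 %

45.2 %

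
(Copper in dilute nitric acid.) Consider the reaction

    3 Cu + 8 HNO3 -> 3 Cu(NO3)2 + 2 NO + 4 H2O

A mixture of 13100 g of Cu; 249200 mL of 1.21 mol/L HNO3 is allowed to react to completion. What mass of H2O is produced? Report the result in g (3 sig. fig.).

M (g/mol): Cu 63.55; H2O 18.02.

n(Cu) = 13100 / 63.55 = 206.1 mol
n(HNO3) = 1.21 × 249200/1000 = 301.5 mol
n/ν for Cu = 206.1/3 = 68.70
n/ν for HNO3 = 301.5/8 = 37.69
Smallest n/ν is HNO3 → limiting reagent.
n(H2O) = (4/8) × 301.5 = 150.8 mol
mass = 150.8 × 18.02 = 2717 g

2720 g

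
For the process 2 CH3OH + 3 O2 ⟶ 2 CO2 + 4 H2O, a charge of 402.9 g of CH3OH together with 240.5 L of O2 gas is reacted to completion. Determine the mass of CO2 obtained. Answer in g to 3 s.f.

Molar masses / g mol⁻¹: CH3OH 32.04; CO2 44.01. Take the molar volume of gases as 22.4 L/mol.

315 g

n(CH3OH) = 402.9 / 32.04 = 12.57 mol
n(O2) = 240.5 / 22.4 = 10.74 mol
n/ν → CH3OH: 6.285, O2: 3.580; O2 is limiting.
n(CO2) = (2/3) × 10.74 = 7.160 mol
mass = 7.160 × 44.01 = 315.1 g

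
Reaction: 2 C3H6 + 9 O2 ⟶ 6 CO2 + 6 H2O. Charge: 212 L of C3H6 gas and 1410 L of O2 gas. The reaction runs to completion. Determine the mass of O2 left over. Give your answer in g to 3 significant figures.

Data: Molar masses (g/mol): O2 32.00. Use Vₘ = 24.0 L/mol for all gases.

n(C3H6) = 212.0 / 24.0 = 8.833 mol
n(O2) = 1410 / 24.0 = 58.75 mol
n/ν for C3H6 = 8.833/2 = 4.417
n/ν for O2 = 58.75/9 = 6.528
Smallest n/ν is C3H6 → limiting reagent.
O2 consumed = (9/2) × 8.833 = 39.75 mol
O2 remaining = 58.75 − 39.75 = 19.00 mol
mass = 19.00 × 32.00 = 608.0 g

608 g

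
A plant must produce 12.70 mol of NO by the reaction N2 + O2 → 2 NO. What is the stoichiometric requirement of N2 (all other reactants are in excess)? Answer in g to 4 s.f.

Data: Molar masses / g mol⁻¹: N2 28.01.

n(NO) = 12.70 mol
n(N2) = (1/2) × 12.70 = 6.350 mol
mass = 6.350 × 28.01 = 177.9 g

177.9 g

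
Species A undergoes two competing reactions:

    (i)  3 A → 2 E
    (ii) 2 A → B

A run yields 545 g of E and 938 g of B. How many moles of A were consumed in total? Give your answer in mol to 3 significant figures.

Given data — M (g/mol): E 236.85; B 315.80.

9.39 mol

n(E) = 545 / 236.85 = 2.301 mol
n(B) = 938 / 315.80 = 2.970 mol
n(A) via (i) = (3/2)×2.301 = 3.452 mol
n(A) via (ii) = (2/1)×2.970 = 5.940 mol
total n(A) = 3.452 + 5.940 = 9.392 mol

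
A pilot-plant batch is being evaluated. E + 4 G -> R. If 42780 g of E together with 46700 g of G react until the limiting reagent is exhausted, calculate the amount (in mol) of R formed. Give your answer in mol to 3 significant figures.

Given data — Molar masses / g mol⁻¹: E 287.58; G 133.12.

n(E) = 42780 / 287.58 = 148.8 mol
n(G) = 46700 / 133.12 = 350.8 mol
n/ν for E = 148.8/1 = 148.8
n/ν for G = 350.8/4 = 87.70
Smallest n/ν is G → limiting reagent.
n(R) = (1/4) × 350.8 = 87.70 mol

87.7 mol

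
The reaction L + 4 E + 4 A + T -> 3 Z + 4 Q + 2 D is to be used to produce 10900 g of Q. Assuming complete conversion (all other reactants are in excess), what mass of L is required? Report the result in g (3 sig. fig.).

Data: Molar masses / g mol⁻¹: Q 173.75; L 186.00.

2920 g

n(Q) = 10900 / 173.75 = 62.73 mol
n(L) = (1/4) × 62.73 = 15.68 mol
mass = 15.68 × 186.00 = 2916 g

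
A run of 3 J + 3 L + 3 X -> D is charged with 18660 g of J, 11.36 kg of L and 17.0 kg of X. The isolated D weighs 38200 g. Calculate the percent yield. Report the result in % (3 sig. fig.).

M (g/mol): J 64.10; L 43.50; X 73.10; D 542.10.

n(J) = 18660 / 64.10 = 291.1 mol
n(L) = 11.36×1000 / 43.50 = 261.1 mol
n(X) = 17.00×1000 / 73.10 = 232.6 mol
n/ν for J = 291.1/3 = 97.03
n/ν for L = 261.1/3 = 87.03
n/ν for X = 232.6/3 = 77.53
Smallest n/ν is X → limiting reagent.
theoretical n(D) = (1/3) × 232.6 = 77.53 mol → 42030 g
% yield = 38200 / 42030 × 100 = 90.89 %

90.9 %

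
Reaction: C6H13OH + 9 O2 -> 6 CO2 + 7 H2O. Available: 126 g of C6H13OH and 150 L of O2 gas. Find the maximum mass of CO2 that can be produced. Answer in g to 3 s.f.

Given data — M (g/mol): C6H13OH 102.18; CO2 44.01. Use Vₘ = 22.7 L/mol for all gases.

194 g

n(C6H13OH) = 126.0 / 102.18 = 1.233 mol
n(O2) = 150.0 / 22.7 = 6.608 mol
n/ν for C6H13OH = 1.233/1 = 1.233
n/ν for O2 = 6.608/9 = 0.7342
Smallest n/ν is O2 → limiting reagent.
n(CO2) = (6/9) × 6.608 = 4.405 mol
mass = 4.405 × 44.01 = 193.9 g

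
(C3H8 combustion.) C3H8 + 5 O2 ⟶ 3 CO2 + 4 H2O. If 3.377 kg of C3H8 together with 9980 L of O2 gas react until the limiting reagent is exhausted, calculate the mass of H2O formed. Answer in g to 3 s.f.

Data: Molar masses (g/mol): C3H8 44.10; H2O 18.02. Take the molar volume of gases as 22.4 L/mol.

n(C3H8) = 3.377×1000 / 44.10 = 76.58 mol
n(O2) = 9980 / 22.4 = 445.5 mol
n/ν → C3H8: 76.58, O2: 89.10; C3H8 is limiting.
n(H2O) = (4/1) × 76.58 = 306.3 mol
mass = 306.3 × 18.02 = 5520 g

5520 g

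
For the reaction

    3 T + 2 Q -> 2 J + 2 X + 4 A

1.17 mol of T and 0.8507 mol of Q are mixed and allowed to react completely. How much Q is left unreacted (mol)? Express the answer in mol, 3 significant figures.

0.0707 mol

n(T) = 1.170 mol
n(Q) = 0.8507 mol
n/ν → T: 0.3900, Q: 0.4254; T is limiting.
Q consumed = (2/3) × 1.170 = 0.7800 mol
Q remaining = 0.8507 − 0.7800 = 0.07070 mol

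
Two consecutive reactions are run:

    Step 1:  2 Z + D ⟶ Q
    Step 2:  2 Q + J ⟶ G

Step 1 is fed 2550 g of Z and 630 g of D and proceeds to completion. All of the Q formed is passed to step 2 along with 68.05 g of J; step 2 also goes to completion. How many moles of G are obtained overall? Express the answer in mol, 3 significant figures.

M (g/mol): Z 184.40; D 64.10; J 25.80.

2.64 mol

Step 1:
n(Z) = 2550 / 184.40 = 13.83 mol
n(D) = 630.0 / 64.10 = 9.828 mol
n/ν → Z: 6.915, D: 9.828; Z is limiting.
n(Q) produced = (1/2) × 13.83 = 6.915 mol
Step 2:
n(Q) available = 6.915 mol
n(J) = 68.05 / 25.80 = 2.638 mol
n/ν → Q: 3.458, J: 2.638; J is limiting.
n(G) = (1/1) × 2.638 = 2.638 mol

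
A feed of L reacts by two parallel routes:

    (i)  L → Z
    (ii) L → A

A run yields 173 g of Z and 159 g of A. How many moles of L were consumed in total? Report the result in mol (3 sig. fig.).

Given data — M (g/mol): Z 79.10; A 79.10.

n(Z) = 173 / 79.10 = 2.187 mol
n(A) = 159 / 79.10 = 2.010 mol
n(L) via (i) = (1/1)×2.187 = 2.187 mol
n(L) via (ii) = (1/1)×2.010 = 2.010 mol
total n(L) = 2.187 + 2.010 = 4.197 mol

4.20 mol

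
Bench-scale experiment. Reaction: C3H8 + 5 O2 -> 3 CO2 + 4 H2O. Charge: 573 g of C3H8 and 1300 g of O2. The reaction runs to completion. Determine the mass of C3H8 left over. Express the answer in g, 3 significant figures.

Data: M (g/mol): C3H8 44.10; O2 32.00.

215 g

n(C3H8) = 573.0 / 44.10 = 12.99 mol
n(O2) = 1300 / 32.00 = 40.63 mol
n/ν for C3H8 = 12.99/1 = 12.99
n/ν for O2 = 40.63/5 = 8.126
Smallest n/ν is O2 → limiting reagent.
C3H8 consumed = (1/5) × 40.63 = 8.126 mol
C3H8 remaining = 12.99 − 8.126 = 4.864 mol
mass = 4.864 × 44.10 = 214.5 g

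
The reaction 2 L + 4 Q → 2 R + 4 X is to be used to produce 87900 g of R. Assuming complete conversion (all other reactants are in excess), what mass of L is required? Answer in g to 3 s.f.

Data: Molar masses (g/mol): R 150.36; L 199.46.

117000 g

n(R) = 87900 / 150.36 = 584.6 mol
n(L) = (2/2) × 584.6 = 584.6 mol
mass = 584.6 × 199.46 = 116600 g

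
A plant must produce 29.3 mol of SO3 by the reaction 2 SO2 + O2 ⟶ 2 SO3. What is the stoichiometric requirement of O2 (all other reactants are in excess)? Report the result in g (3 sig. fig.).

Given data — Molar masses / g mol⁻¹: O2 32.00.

n(SO3) = 29.30 mol
n(O2) = (1/2) × 29.30 = 14.65 mol
mass = 14.65 × 32.00 = 468.8 g

469 g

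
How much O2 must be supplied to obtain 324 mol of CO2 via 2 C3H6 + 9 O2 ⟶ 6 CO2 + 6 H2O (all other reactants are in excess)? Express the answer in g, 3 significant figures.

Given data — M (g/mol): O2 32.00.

15600 g

n(CO2) = 324.0 mol
n(O2) = (9/6) × 324.0 = 486.0 mol
mass = 486.0 × 32.00 = 15550 g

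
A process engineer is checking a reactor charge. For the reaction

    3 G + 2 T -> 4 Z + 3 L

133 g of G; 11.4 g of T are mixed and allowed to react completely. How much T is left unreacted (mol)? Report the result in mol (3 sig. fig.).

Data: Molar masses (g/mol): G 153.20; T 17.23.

n(G) = 133.0 / 153.20 = 0.8681 mol
n(T) = 11.40 / 17.23 = 0.6616 mol
n/ν → G: 0.2894, T: 0.3308; G is limiting.
T consumed = (2/3) × 0.8681 = 0.5787 mol
T remaining = 0.6616 − 0.5787 = 0.08290 mol

0.0829 mol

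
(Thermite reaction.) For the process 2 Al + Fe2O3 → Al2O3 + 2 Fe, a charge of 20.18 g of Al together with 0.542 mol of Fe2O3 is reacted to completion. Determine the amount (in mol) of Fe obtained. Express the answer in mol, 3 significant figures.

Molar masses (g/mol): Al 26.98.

0.748 mol

n(Al) = 20.18 / 26.98 = 0.7480 mol
n(Fe2O3) = 0.5420 mol
n/ν for Al = 0.7480/2 = 0.3740
n/ν for Fe2O3 = 0.5420/1 = 0.5420
Smallest n/ν is Al → limiting reagent.
n(Fe) = (2/2) × 0.7480 = 0.7480 mol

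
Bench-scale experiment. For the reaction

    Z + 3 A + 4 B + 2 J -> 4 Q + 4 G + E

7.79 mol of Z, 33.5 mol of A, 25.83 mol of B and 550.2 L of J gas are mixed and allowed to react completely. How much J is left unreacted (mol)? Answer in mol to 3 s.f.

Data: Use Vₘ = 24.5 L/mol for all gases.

n(Z) = 7.790 mol
n(A) = 33.50 mol
n(B) = 25.83 mol
n(J) = 550.2 / 24.5 = 22.46 mol
n/ν → Z: 7.790, A: 11.17, B: 6.458, J: 11.23; B is limiting.
J consumed = (2/4) × 25.83 = 12.92 mol
J remaining = 22.46 − 12.92 = 9.540 mol

9.54 mol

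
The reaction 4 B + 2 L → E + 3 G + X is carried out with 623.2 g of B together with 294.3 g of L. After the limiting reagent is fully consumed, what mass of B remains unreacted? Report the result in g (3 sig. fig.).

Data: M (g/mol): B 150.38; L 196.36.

n(B) = 623.2 / 150.38 = 4.144 mol
n(L) = 294.3 / 196.36 = 1.499 mol
n/ν for B = 4.144/4 = 1.036
n/ν for L = 1.499/2 = 0.7495
Smallest n/ν is L → limiting reagent.
B consumed = (4/2) × 1.499 = 2.998 mol
B remaining = 4.144 − 2.998 = 1.146 mol
mass = 1.146 × 150.38 = 172.3 g

172 g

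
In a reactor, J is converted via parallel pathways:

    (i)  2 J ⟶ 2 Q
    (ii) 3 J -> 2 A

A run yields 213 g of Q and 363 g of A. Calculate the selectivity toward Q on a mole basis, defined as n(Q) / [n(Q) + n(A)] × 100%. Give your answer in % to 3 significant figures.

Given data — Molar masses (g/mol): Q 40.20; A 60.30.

46.8 %

n(Q) = 213 / 40.20 = 5.299 mol
n(A) = 363 / 60.30 = 6.020 mol
selectivity = 5.299/(5.299+6.020) × 100 = 46.82 %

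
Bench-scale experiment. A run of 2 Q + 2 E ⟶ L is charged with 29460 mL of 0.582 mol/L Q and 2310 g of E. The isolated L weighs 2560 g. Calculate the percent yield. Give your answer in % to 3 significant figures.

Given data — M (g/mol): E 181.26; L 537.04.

n(Q) = 0.582 × 29460/1000 = 17.15 mol
n(E) = 2310 / 181.26 = 12.74 mol
n/ν for Q = 17.15/2 = 8.575
n/ν for E = 12.74/2 = 6.370
Smallest n/ν is E → limiting reagent.
theoretical n(L) = (1/2) × 12.74 = 6.370 mol → 3421 g
% yield = 2560 / 3421 × 100 = 74.83 %

74.8 %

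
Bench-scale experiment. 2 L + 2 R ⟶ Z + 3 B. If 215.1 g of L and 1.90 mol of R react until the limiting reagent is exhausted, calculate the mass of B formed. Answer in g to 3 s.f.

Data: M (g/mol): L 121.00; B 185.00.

n(L) = 215.1 / 121.00 = 1.778 mol
n(R) = 1.900 mol
n/ν for L = 1.778/2 = 0.8890
n/ν for R = 1.900/2 = 0.9500
Smallest n/ν is L → limiting reagent.
n(B) = (3/2) × 1.778 = 2.667 mol
mass = 2.667 × 185.00 = 493.4 g

493 g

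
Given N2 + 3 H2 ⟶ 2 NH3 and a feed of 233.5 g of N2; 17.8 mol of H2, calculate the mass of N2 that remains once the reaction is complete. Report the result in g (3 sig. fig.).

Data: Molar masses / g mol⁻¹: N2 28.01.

n(N2) = 233.5 / 28.01 = 8.336 mol
n(H2) = 17.80 mol
n/ν for N2 = 8.336/1 = 8.336
n/ν for H2 = 17.80/3 = 5.933
Smallest n/ν is H2 → limiting reagent.
N2 consumed = (1/3) × 17.80 = 5.933 mol
N2 remaining = 8.336 − 5.933 = 2.403 mol
mass = 2.403 × 28.01 = 67.31 g

67.3 g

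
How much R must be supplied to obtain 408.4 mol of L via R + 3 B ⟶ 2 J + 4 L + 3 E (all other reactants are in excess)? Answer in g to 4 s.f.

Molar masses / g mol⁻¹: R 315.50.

32210 g

n(L) = 408.4 mol
n(R) = (1/4) × 408.4 = 102.1 mol
mass = 102.1 × 315.50 = 32210 g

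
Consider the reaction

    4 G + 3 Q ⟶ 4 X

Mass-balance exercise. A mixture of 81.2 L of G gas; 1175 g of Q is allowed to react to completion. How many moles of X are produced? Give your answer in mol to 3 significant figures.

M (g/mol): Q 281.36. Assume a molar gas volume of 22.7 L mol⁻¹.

n(G) = 81.20 / 22.7 = 3.577 mol
n(Q) = 1175 / 281.36 = 4.176 mol
n/ν for G = 3.577/4 = 0.8943
n/ν for Q = 4.176/3 = 1.392
Smallest n/ν is G → limiting reagent.
n(X) = (4/4) × 3.577 = 3.577 mol

3.58 mol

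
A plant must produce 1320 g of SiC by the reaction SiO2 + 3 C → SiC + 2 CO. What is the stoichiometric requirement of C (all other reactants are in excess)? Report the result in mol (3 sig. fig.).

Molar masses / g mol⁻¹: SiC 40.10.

98.8 mol

n(SiC) = 1320 / 40.10 = 32.92 mol
n(C) = (3/1) × 32.92 = 98.76 mol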